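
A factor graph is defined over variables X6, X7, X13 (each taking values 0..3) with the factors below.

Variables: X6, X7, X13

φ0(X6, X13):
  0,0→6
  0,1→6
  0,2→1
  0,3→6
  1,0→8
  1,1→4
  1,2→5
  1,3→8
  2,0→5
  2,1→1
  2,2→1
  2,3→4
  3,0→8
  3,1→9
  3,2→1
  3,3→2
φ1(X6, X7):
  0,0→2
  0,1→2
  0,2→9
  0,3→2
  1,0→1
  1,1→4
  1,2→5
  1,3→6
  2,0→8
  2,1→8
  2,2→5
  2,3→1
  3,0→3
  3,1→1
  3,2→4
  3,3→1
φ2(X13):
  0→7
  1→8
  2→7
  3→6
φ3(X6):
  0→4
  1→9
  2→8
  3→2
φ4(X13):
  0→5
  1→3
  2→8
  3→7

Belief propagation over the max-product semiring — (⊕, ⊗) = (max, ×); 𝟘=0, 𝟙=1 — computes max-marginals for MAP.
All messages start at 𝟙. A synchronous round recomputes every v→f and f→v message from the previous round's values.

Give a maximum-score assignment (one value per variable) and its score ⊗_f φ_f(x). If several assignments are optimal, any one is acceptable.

assignment: (X6=1, X7=3, X13=3); score = 18144

init: all messages = 𝟙 over 4 values
r1 m[φ0→X6] = [6, 8, 5, 9]
r1 m[φ0→X13] = [8, 9, 5, 8]
r1 m[φ1→X6] = [9, 6, 8, 4]
r1 m[φ1→X7] = [8, 8, 9, 6]
r1 m[φ2→X13] = [7, 8, 7, 6]
r1 m[φ3→X6] = [4, 9, 8, 2]
r1 m[φ4→X13] = [5, 3, 8, 7]
r1 m[X6→φ0] = [1, 1, 1, 1]
r1 m[X6→φ1] = [1, 1, 1, 1]
r1 m[X6→φ3] = [1, 1, 1, 1]
r1 m[X7→φ1] = [1, 1, 1, 1]
r1 m[X13→φ0] = [1, 1, 1, 1]
r1 m[X13→φ2] = [1, 1, 1, 1]
r1 m[X13→φ4] = [1, 1, 1, 1]
r2 m[φ0→X6] = [6, 8, 5, 9]
r2 m[φ0→X13] = [8, 9, 5, 8]
r2 m[φ1→X6] = [9, 6, 8, 4]
r2 m[φ1→X7] = [8, 8, 9, 6]
r2 m[φ2→X13] = [7, 8, 7, 6]
r2 m[φ3→X6] = [4, 9, 8, 2]
r2 m[φ4→X13] = [5, 3, 8, 7]
r2 m[X6→φ0] = [36, 54, 64, 8]
r2 m[X6→φ1] = [24, 72, 40, 18]
r2 m[X6→φ3] = [54, 48, 40, 36]
r2 m[X7→φ1] = [1, 1, 1, 1]
r2 m[X13→φ0] = [35, 24, 56, 42]
r2 m[X13→φ2] = [40, 27, 40, 56]
r2 m[X13→φ4] = [56, 72, 35, 48]
r3 m[φ0→X6] = [252, 336, 175, 280]
r3 m[φ0→X13] = [432, 216, 270, 432]
r3 m[φ1→X6] = [9, 6, 8, 4]
r3 m[φ1→X7] = [320, 320, 360, 432]
r3 m[φ2→X13] = [7, 8, 7, 6]
r3 m[φ3→X6] = [4, 9, 8, 2]
r3 m[φ4→X13] = [5, 3, 8, 7]
r3 m[X6→φ0] = [36, 54, 64, 8]
r3 m[X6→φ1] = [24, 72, 40, 18]
r3 m[X6→φ3] = [54, 48, 40, 36]
r3 m[X7→φ1] = [1, 1, 1, 1]
r3 m[X13→φ0] = [35, 24, 56, 42]
r3 m[X13→φ2] = [40, 27, 40, 56]
r3 m[X13→φ4] = [56, 72, 35, 48]
r4 m[φ0→X6] = [252, 336, 175, 280]
r4 m[φ0→X13] = [432, 216, 270, 432]
r4 m[φ1→X6] = [9, 6, 8, 4]
r4 m[φ1→X7] = [320, 320, 360, 432]
r4 m[φ2→X13] = [7, 8, 7, 6]
r4 m[φ3→X6] = [4, 9, 8, 2]
r4 m[φ4→X13] = [5, 3, 8, 7]
r4 m[X6→φ0] = [36, 54, 64, 8]
r4 m[X6→φ1] = [1008, 3024, 1400, 560]
r4 m[X6→φ3] = [2268, 2016, 1400, 1120]
r4 m[X7→φ1] = [1, 1, 1, 1]
r4 m[X13→φ0] = [35, 24, 56, 42]
r4 m[X13→φ2] = [2160, 648, 2160, 3024]
r4 m[X13→φ4] = [3024, 1728, 1890, 2592]
r5 m[φ0→X6] = [252, 336, 175, 280]
r5 m[φ0→X13] = [432, 216, 270, 432]
r5 m[φ1→X6] = [9, 6, 8, 4]
r5 m[φ1→X7] = [11200, 12096, 15120, 18144]
r5 m[φ2→X13] = [7, 8, 7, 6]
r5 m[φ3→X6] = [4, 9, 8, 2]
r5 m[φ4→X13] = [5, 3, 8, 7]
r5 m[X6→φ0] = [36, 54, 64, 8]
r5 m[X6→φ1] = [1008, 3024, 1400, 560]
r5 m[X6→φ3] = [2268, 2016, 1400, 1120]
r5 m[X7→φ1] = [1, 1, 1, 1]
r5 m[X13→φ0] = [35, 24, 56, 42]
r5 m[X13→φ2] = [2160, 648, 2160, 3024]
r5 m[X13→φ4] = [3024, 1728, 1890, 2592]
r6 m[φ0→X6] = [252, 336, 175, 280]
r6 m[φ0→X13] = [432, 216, 270, 432]
r6 m[φ1→X6] = [9, 6, 8, 4]
r6 m[φ1→X7] = [11200, 12096, 15120, 18144]
r6 m[φ2→X13] = [7, 8, 7, 6]
r6 m[φ3→X6] = [4, 9, 8, 2]
r6 m[φ4→X13] = [5, 3, 8, 7]
r6 m[X6→φ0] = [36, 54, 64, 8]
r6 m[X6→φ1] = [1008, 3024, 1400, 560]
r6 m[X6→φ3] = [2268, 2016, 1400, 1120]
r6 m[X7→φ1] = [1, 1, 1, 1]
r6 m[X13→φ0] = [35, 24, 56, 42]
r6 m[X13→φ2] = [2160, 648, 2160, 3024]
r6 m[X13→φ4] = [3024, 1728, 1890, 2592]
fixed point reached at round 6
traceback from X6: (X6=1, X7=3, X13=3), score=18144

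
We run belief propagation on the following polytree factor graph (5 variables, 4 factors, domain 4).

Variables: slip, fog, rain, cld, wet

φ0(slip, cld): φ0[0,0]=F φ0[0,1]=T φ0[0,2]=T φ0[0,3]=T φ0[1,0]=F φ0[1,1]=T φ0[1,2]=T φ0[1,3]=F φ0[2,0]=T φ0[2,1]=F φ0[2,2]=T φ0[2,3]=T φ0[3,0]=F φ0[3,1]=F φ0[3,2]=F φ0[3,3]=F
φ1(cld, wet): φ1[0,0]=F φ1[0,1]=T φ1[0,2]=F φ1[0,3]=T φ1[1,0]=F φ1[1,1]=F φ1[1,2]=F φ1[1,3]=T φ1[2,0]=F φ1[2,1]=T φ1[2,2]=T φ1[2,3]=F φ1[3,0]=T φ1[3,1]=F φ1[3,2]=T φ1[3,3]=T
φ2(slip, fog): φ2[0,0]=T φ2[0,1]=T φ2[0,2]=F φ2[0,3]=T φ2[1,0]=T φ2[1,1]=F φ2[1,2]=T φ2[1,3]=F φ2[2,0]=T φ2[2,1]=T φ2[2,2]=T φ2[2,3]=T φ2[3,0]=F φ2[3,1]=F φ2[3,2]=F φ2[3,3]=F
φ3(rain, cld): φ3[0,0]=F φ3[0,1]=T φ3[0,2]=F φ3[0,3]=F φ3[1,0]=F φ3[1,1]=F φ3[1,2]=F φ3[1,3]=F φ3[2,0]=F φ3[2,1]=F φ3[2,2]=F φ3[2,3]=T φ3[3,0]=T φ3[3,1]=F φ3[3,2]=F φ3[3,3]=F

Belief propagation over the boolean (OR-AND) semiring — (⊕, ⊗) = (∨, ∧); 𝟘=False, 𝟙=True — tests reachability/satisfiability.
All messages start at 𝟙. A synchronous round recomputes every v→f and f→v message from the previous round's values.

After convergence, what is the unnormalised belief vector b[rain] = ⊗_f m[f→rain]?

b[rain] = [T, F, T, T]

init: all messages = 𝟙 over 4 values
r1 m[φ0→slip] = [T, T, T, F]
r1 m[φ0→cld] = [T, T, T, T]
r1 m[φ1→cld] = [T, T, T, T]
r1 m[φ1→wet] = [T, T, T, T]
r1 m[φ2→slip] = [T, T, T, F]
r1 m[φ2→fog] = [T, T, T, T]
r1 m[φ3→rain] = [T, F, T, T]
r1 m[φ3→cld] = [T, T, F, T]
r1 m[slip→φ0] = [T, T, T, T]
r1 m[slip→φ2] = [T, T, T, T]
r1 m[fog→φ2] = [T, T, T, T]
r1 m[rain→φ3] = [T, T, T, T]
r1 m[cld→φ0] = [T, T, T, T]
r1 m[cld→φ1] = [T, T, T, T]
r1 m[cld→φ3] = [T, T, T, T]
r1 m[wet→φ1] = [T, T, T, T]
r2 m[φ0→slip] = [T, T, T, F]
r2 m[φ0→cld] = [T, T, T, T]
r2 m[φ1→cld] = [T, T, T, T]
r2 m[φ1→wet] = [T, T, T, T]
r2 m[φ2→slip] = [T, T, T, F]
r2 m[φ2→fog] = [T, T, T, T]
r2 m[φ3→rain] = [T, F, T, T]
r2 m[φ3→cld] = [T, T, F, T]
r2 m[slip→φ0] = [T, T, T, F]
r2 m[slip→φ2] = [T, T, T, F]
r2 m[fog→φ2] = [T, T, T, T]
r2 m[rain→φ3] = [T, T, T, T]
r2 m[cld→φ0] = [T, T, F, T]
r2 m[cld→φ1] = [T, T, F, T]
r2 m[cld→φ3] = [T, T, T, T]
r2 m[wet→φ1] = [T, T, T, T]
r3 m[φ0→slip] = [T, T, T, F]
r3 m[φ0→cld] = [T, T, T, T]
r3 m[φ1→cld] = [T, T, T, T]
r3 m[φ1→wet] = [T, T, T, T]
r3 m[φ2→slip] = [T, T, T, F]
r3 m[φ2→fog] = [T, T, T, T]
r3 m[φ3→rain] = [T, F, T, T]
r3 m[φ3→cld] = [T, T, F, T]
r3 m[slip→φ0] = [T, T, T, F]
r3 m[slip→φ2] = [T, T, T, F]
r3 m[fog→φ2] = [T, T, T, T]
r3 m[rain→φ3] = [T, T, T, T]
r3 m[cld→φ0] = [T, T, F, T]
r3 m[cld→φ1] = [T, T, F, T]
r3 m[cld→φ3] = [T, T, T, T]
r3 m[wet→φ1] = [T, T, T, T]
fixed point reached at round 3
b[rain] = ⊗ incoming = [T, F, T, T]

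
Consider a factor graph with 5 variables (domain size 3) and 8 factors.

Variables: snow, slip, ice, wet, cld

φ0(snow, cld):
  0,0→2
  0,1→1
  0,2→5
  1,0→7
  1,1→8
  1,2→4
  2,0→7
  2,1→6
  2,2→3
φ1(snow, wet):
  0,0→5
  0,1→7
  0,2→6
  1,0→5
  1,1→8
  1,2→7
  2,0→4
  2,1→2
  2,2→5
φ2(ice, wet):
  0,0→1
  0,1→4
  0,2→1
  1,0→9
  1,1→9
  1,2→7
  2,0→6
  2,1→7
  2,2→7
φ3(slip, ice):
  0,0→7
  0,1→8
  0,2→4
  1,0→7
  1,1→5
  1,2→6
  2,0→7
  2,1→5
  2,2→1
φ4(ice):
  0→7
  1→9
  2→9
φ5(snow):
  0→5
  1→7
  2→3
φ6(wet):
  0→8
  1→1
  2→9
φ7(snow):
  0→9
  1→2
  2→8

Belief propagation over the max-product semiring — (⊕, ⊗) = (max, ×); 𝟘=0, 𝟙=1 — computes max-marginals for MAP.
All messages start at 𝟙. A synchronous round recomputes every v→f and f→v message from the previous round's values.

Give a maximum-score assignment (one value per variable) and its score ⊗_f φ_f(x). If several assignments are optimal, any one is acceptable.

init: all messages = 𝟙 over 3 values
r1 m[φ0→snow] = [5, 8, 7]
r1 m[φ0→cld] = [7, 8, 5]
r1 m[φ1→snow] = [7, 8, 5]
r1 m[φ1→wet] = [5, 8, 7]
r1 m[φ2→ice] = [4, 9, 7]
r1 m[φ2→wet] = [9, 9, 7]
r1 m[φ3→slip] = [8, 7, 7]
r1 m[φ3→ice] = [7, 8, 6]
r1 m[φ4→ice] = [7, 9, 9]
r1 m[φ5→snow] = [5, 7, 3]
r1 m[φ6→wet] = [8, 1, 9]
r1 m[φ7→snow] = [9, 2, 8]
r1 m[snow→φ0] = [1, 1, 1]
r1 m[snow→φ1] = [1, 1, 1]
r1 m[snow→φ5] = [1, 1, 1]
r1 m[snow→φ7] = [1, 1, 1]
r1 m[slip→φ3] = [1, 1, 1]
r1 m[ice→φ2] = [1, 1, 1]
r1 m[ice→φ3] = [1, 1, 1]
r1 m[ice→φ4] = [1, 1, 1]
r1 m[wet→φ1] = [1, 1, 1]
r1 m[wet→φ2] = [1, 1, 1]
r1 m[wet→φ6] = [1, 1, 1]
r1 m[cld→φ0] = [1, 1, 1]
r2 m[φ0→snow] = [5, 8, 7]
r2 m[φ0→cld] = [7, 8, 5]
r2 m[φ1→snow] = [7, 8, 5]
r2 m[φ1→wet] = [5, 8, 7]
r2 m[φ2→ice] = [4, 9, 7]
r2 m[φ2→wet] = [9, 9, 7]
r2 m[φ3→slip] = [8, 7, 7]
r2 m[φ3→ice] = [7, 8, 6]
r2 m[φ4→ice] = [7, 9, 9]
r2 m[φ5→snow] = [5, 7, 3]
r2 m[φ6→wet] = [8, 1, 9]
r2 m[φ7→snow] = [9, 2, 8]
r2 m[snow→φ0] = [315, 112, 120]
r2 m[snow→φ1] = [225, 112, 168]
r2 m[snow→φ5] = [315, 128, 280]
r2 m[snow→φ7] = [175, 448, 105]
r2 m[slip→φ3] = [1, 1, 1]
r2 m[ice→φ2] = [49, 72, 54]
r2 m[ice→φ3] = [28, 81, 63]
r2 m[ice→φ4] = [28, 72, 42]
r2 m[wet→φ1] = [72, 9, 63]
r2 m[wet→φ2] = [40, 8, 63]
r2 m[wet→φ6] = [45, 72, 49]
r2 m[cld→φ0] = [1, 1, 1]
r3 m[φ0→snow] = [5, 8, 7]
r3 m[φ0→cld] = [840, 896, 1575]
r3 m[φ1→snow] = [378, 441, 315]
r3 m[φ1→wet] = [1125, 1575, 1350]
r3 m[φ2→ice] = [63, 441, 441]
r3 m[φ2→wet] = [648, 648, 504]
r3 m[φ3→slip] = [648, 405, 405]
r3 m[φ3→ice] = [7, 8, 6]
r3 m[φ4→ice] = [7, 9, 9]
r3 m[φ5→snow] = [5, 7, 3]
r3 m[φ6→wet] = [8, 1, 9]
r3 m[φ7→snow] = [9, 2, 8]
r3 m[snow→φ0] = [315, 112, 120]
r3 m[snow→φ1] = [225, 112, 168]
r3 m[snow→φ5] = [315, 128, 280]
r3 m[snow→φ7] = [175, 448, 105]
r3 m[slip→φ3] = [1, 1, 1]
r3 m[ice→φ2] = [49, 72, 54]
r3 m[ice→φ3] = [28, 81, 63]
r3 m[ice→φ4] = [28, 72, 42]
r3 m[wet→φ1] = [72, 9, 63]
r3 m[wet→φ2] = [40, 8, 63]
r3 m[wet→φ6] = [45, 72, 49]
r3 m[cld→φ0] = [1, 1, 1]
r4 m[φ0→snow] = [5, 8, 7]
r4 m[φ0→cld] = [840, 896, 1575]
r4 m[φ1→snow] = [378, 441, 315]
r4 m[φ1→wet] = [1125, 1575, 1350]
r4 m[φ2→ice] = [63, 441, 441]
r4 m[φ2→wet] = [648, 648, 504]
r4 m[φ3→slip] = [648, 405, 405]
r4 m[φ3→ice] = [7, 8, 6]
r4 m[φ4→ice] = [7, 9, 9]
r4 m[φ5→snow] = [5, 7, 3]
r4 m[φ6→wet] = [8, 1, 9]
r4 m[φ7→snow] = [9, 2, 8]
r4 m[snow→φ0] = [17010, 6174, 7560]
r4 m[snow→φ1] = [225, 112, 168]
r4 m[snow→φ5] = [17010, 7056, 17640]
r4 m[snow→φ7] = [9450, 24696, 6615]
r4 m[slip→φ3] = [1, 1, 1]
r4 m[ice→φ2] = [49, 72, 54]
r4 m[ice→φ3] = [441, 3969, 3969]
r4 m[ice→φ4] = [441, 3528, 2646]
r4 m[wet→φ1] = [5184, 648, 4536]
r4 m[wet→φ2] = [9000, 1575, 12150]
r4 m[wet→φ6] = [729000, 1020600, 680400]
r4 m[cld→φ0] = [1, 1, 1]
r5 m[φ0→snow] = [5, 8, 7]
r5 m[φ0→cld] = [52920, 49392, 85050]
r5 m[φ1→snow] = [27216, 31752, 22680]
r5 m[φ1→wet] = [1125, 1575, 1350]
r5 m[φ2→ice] = [12150, 85050, 85050]
r5 m[φ2→wet] = [648, 648, 504]
r5 m[φ3→slip] = [31752, 23814, 19845]
r5 m[φ3→ice] = [7, 8, 6]
r5 m[φ4→ice] = [7, 9, 9]
r5 m[φ5→snow] = [5, 7, 3]
r5 m[φ6→wet] = [8, 1, 9]
r5 m[φ7→snow] = [9, 2, 8]
r5 m[snow→φ0] = [17010, 6174, 7560]
r5 m[snow→φ1] = [225, 112, 168]
r5 m[snow→φ5] = [17010, 7056, 17640]
r5 m[snow→φ7] = [9450, 24696, 6615]
r5 m[slip→φ3] = [1, 1, 1]
r5 m[ice→φ2] = [49, 72, 54]
r5 m[ice→φ3] = [441, 3969, 3969]
r5 m[ice→φ4] = [441, 3528, 2646]
r5 m[wet→φ1] = [5184, 648, 4536]
r5 m[wet→φ2] = [9000, 1575, 12150]
r5 m[wet→φ6] = [729000, 1020600, 680400]
r5 m[cld→φ0] = [1, 1, 1]
r6 m[φ0→snow] = [5, 8, 7]
r6 m[φ0→cld] = [52920, 49392, 85050]
r6 m[φ1→snow] = [27216, 31752, 22680]
r6 m[φ1→wet] = [1125, 1575, 1350]
r6 m[φ2→ice] = [12150, 85050, 85050]
r6 m[φ2→wet] = [648, 648, 504]
r6 m[φ3→slip] = [31752, 23814, 19845]
r6 m[φ3→ice] = [7, 8, 6]
r6 m[φ4→ice] = [7, 9, 9]
r6 m[φ5→snow] = [5, 7, 3]
r6 m[φ6→wet] = [8, 1, 9]
r6 m[φ7→snow] = [9, 2, 8]
r6 m[snow→φ0] = [1224720, 444528, 544320]
r6 m[snow→φ1] = [225, 112, 168]
r6 m[snow→φ5] = [1224720, 508032, 1270080]
r6 m[snow→φ7] = [680400, 1778112, 476280]
r6 m[slip→φ3] = [1, 1, 1]
r6 m[ice→φ2] = [49, 72, 54]
r6 m[ice→φ3] = [85050, 765450, 765450]
r6 m[ice→φ4] = [85050, 680400, 510300]
r6 m[wet→φ1] = [5184, 648, 4536]
r6 m[wet→φ2] = [9000, 1575, 12150]
r6 m[wet→φ6] = [729000, 1020600, 680400]
r6 m[cld→φ0] = [1, 1, 1]
r7 m[φ0→snow] = [5, 8, 7]
r7 m[φ0→cld] = [3810240, 3556224, 6123600]
r7 m[φ1→snow] = [27216, 31752, 22680]
r7 m[φ1→wet] = [1125, 1575, 1350]
r7 m[φ2→ice] = [12150, 85050, 85050]
r7 m[φ2→wet] = [648, 648, 504]
r7 m[φ3→slip] = [6123600, 4592700, 3827250]
r7 m[φ3→ice] = [7, 8, 6]
r7 m[φ4→ice] = [7, 9, 9]
r7 m[φ5→snow] = [5, 7, 3]
r7 m[φ6→wet] = [8, 1, 9]
r7 m[φ7→snow] = [9, 2, 8]
r7 m[snow→φ0] = [1224720, 444528, 544320]
r7 m[snow→φ1] = [225, 112, 168]
r7 m[snow→φ5] = [1224720, 508032, 1270080]
r7 m[snow→φ7] = [680400, 1778112, 476280]
r7 m[slip→φ3] = [1, 1, 1]
r7 m[ice→φ2] = [49, 72, 54]
r7 m[ice→φ3] = [85050, 765450, 765450]
r7 m[ice→φ4] = [85050, 680400, 510300]
r7 m[wet→φ1] = [5184, 648, 4536]
r7 m[wet→φ2] = [9000, 1575, 12150]
r7 m[wet→φ6] = [729000, 1020600, 680400]
r7 m[cld→φ0] = [1, 1, 1]
r8 m[φ0→snow] = [5, 8, 7]
r8 m[φ0→cld] = [3810240, 3556224, 6123600]
r8 m[φ1→snow] = [27216, 31752, 22680]
r8 m[φ1→wet] = [1125, 1575, 1350]
r8 m[φ2→ice] = [12150, 85050, 85050]
r8 m[φ2→wet] = [648, 648, 504]
r8 m[φ3→slip] = [6123600, 4592700, 3827250]
r8 m[φ3→ice] = [7, 8, 6]
r8 m[φ4→ice] = [7, 9, 9]
r8 m[φ5→snow] = [5, 7, 3]
r8 m[φ6→wet] = [8, 1, 9]
r8 m[φ7→snow] = [9, 2, 8]
r8 m[snow→φ0] = [1224720, 444528, 544320]
r8 m[snow→φ1] = [225, 112, 168]
r8 m[snow→φ5] = [1224720, 508032, 1270080]
r8 m[snow→φ7] = [680400, 1778112, 476280]
r8 m[slip→φ3] = [1, 1, 1]
r8 m[ice→φ2] = [49, 72, 54]
r8 m[ice→φ3] = [85050, 765450, 765450]
r8 m[ice→φ4] = [85050, 680400, 510300]
r8 m[wet→φ1] = [5184, 648, 4536]
r8 m[wet→φ2] = [9000, 1575, 12150]
r8 m[wet→φ6] = [729000, 1020600, 680400]
r8 m[cld→φ0] = [1, 1, 1]
fixed point reached at round 8
traceback from snow: (snow=0, slip=0, ice=1, wet=2, cld=2), score=6123600

assignment: (snow=0, slip=0, ice=1, wet=2, cld=2); score = 6123600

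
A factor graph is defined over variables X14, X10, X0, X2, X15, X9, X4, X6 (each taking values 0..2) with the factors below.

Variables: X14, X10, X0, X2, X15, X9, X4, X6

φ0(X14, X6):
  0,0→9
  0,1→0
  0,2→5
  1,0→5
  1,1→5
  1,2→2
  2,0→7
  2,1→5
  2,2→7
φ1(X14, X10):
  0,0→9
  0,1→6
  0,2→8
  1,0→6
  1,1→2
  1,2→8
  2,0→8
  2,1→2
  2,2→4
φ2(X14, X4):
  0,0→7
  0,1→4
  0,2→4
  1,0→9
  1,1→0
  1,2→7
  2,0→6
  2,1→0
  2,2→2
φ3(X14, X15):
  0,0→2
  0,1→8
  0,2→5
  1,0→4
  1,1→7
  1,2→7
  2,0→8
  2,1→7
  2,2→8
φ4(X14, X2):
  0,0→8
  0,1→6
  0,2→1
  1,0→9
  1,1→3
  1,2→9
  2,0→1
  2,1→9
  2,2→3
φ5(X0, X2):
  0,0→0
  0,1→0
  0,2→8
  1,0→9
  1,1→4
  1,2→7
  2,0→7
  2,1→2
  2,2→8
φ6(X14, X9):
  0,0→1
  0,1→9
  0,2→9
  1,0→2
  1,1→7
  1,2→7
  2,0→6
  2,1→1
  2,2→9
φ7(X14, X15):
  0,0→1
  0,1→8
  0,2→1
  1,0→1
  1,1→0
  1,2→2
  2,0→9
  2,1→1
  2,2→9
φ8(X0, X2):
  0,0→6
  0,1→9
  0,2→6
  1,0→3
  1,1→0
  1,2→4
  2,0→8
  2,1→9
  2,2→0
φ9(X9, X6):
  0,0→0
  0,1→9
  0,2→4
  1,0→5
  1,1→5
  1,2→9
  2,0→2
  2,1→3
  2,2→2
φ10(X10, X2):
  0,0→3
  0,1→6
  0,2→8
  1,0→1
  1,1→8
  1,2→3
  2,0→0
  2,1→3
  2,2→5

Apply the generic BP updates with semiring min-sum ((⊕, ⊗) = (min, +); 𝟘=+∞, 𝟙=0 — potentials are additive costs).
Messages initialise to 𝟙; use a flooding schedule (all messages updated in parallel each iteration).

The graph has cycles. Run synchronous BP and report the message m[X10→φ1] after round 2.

message @ round 2 = [3, 1, 0]

init: all messages = 𝟙 over 3 values
r1 m[φ0→X14] = [0, 2, 5]
r1 m[φ0→X6] = [5, 0, 2]
r1 m[φ1→X14] = [6, 2, 2]
r1 m[φ1→X10] = [6, 2, 4]
r1 m[φ2→X14] = [4, 0, 0]
r1 m[φ2→X4] = [6, 0, 2]
r1 m[φ3→X14] = [2, 4, 7]
r1 m[φ3→X15] = [2, 7, 5]
r1 m[φ4→X14] = [1, 3, 1]
r1 m[φ4→X2] = [1, 3, 1]
r1 m[φ5→X0] = [0, 4, 2]
r1 m[φ5→X2] = [0, 0, 7]
r1 m[φ6→X14] = [1, 2, 1]
r1 m[φ6→X9] = [1, 1, 7]
r1 m[φ7→X14] = [1, 0, 1]
r1 m[φ7→X15] = [1, 0, 1]
r1 m[φ8→X0] = [6, 0, 0]
r1 m[φ8→X2] = [3, 0, 0]
r1 m[φ9→X9] = [0, 5, 2]
r1 m[φ9→X6] = [0, 3, 2]
r1 m[φ10→X10] = [3, 1, 0]
r1 m[φ10→X2] = [0, 3, 3]
r1 m[X14→φ0] = [0, 0, 0]
r1 m[X14→φ1] = [0, 0, 0]
r1 m[X14→φ2] = [0, 0, 0]
r1 m[X14→φ3] = [0, 0, 0]
r1 m[X14→φ4] = [0, 0, 0]
r1 m[X14→φ6] = [0, 0, 0]
r1 m[X14→φ7] = [0, 0, 0]
r1 m[X10→φ1] = [0, 0, 0]
r1 m[X10→φ10] = [0, 0, 0]
r1 m[X0→φ5] = [0, 0, 0]
r1 m[X0→φ8] = [0, 0, 0]
r1 m[X2→φ4] = [0, 0, 0]
r1 m[X2→φ5] = [0, 0, 0]
r1 m[X2→φ8] = [0, 0, 0]
r1 m[X2→φ10] = [0, 0, 0]
r1 m[X15→φ3] = [0, 0, 0]
r1 m[X15→φ7] = [0, 0, 0]
r1 m[X9→φ6] = [0, 0, 0]
r1 m[X9→φ9] = [0, 0, 0]
r1 m[X4→φ2] = [0, 0, 0]
r1 m[X6→φ0] = [0, 0, 0]
r1 m[X6→φ9] = [0, 0, 0]
r2 m[φ0→X14] = [0, 2, 5]
r2 m[φ0→X6] = [5, 0, 2]
r2 m[φ1→X14] = [6, 2, 2]
r2 m[φ1→X10] = [6, 2, 4]
r2 m[φ2→X14] = [4, 0, 0]
r2 m[φ2→X4] = [6, 0, 2]
r2 m[φ3→X14] = [2, 4, 7]
r2 m[φ3→X15] = [2, 7, 5]
r2 m[φ4→X14] = [1, 3, 1]
r2 m[φ4→X2] = [1, 3, 1]
r2 m[φ5→X0] = [0, 4, 2]
r2 m[φ5→X2] = [0, 0, 7]
r2 m[φ6→X14] = [1, 2, 1]
r2 m[φ6→X9] = [1, 1, 7]
r2 m[φ7→X14] = [1, 0, 1]
r2 m[φ7→X15] = [1, 0, 1]
r2 m[φ8→X0] = [6, 0, 0]
r2 m[φ8→X2] = [3, 0, 0]
r2 m[φ9→X9] = [0, 5, 2]
r2 m[φ9→X6] = [0, 3, 2]
r2 m[φ10→X10] = [3, 1, 0]
r2 m[φ10→X2] = [0, 3, 3]
r2 m[X14→φ0] = [15, 11, 12]
r2 m[X14→φ1] = [9, 11, 15]
r2 m[X14→φ2] = [11, 13, 17]
r2 m[X14→φ3] = [13, 9, 10]
r2 m[X14→φ4] = [14, 10, 16]
r2 m[X14→φ6] = [14, 11, 16]
r2 m[X14→φ7] = [14, 13, 16]
r2 m[X10→φ1] = [3, 1, 0]
r2 m[X10→φ10] = [6, 2, 4]
r2 m[X0→φ5] = [6, 0, 0]
r2 m[X0→φ8] = [0, 4, 2]
r2 m[X2→φ4] = [3, 3, 10]
r2 m[X2→φ5] = [4, 6, 4]
r2 m[X2→φ8] = [1, 6, 11]
r2 m[X2→φ10] = [4, 3, 8]
r2 m[X15→φ3] = [1, 0, 1]
r2 m[X15→φ7] = [2, 7, 5]
r2 m[X9→φ6] = [0, 5, 2]
r2 m[X9→φ9] = [1, 1, 7]
r2 m[X4→φ2] = [0, 0, 0]
r2 m[X6→φ0] = [0, 3, 2]
r2 m[X6→φ9] = [5, 0, 2]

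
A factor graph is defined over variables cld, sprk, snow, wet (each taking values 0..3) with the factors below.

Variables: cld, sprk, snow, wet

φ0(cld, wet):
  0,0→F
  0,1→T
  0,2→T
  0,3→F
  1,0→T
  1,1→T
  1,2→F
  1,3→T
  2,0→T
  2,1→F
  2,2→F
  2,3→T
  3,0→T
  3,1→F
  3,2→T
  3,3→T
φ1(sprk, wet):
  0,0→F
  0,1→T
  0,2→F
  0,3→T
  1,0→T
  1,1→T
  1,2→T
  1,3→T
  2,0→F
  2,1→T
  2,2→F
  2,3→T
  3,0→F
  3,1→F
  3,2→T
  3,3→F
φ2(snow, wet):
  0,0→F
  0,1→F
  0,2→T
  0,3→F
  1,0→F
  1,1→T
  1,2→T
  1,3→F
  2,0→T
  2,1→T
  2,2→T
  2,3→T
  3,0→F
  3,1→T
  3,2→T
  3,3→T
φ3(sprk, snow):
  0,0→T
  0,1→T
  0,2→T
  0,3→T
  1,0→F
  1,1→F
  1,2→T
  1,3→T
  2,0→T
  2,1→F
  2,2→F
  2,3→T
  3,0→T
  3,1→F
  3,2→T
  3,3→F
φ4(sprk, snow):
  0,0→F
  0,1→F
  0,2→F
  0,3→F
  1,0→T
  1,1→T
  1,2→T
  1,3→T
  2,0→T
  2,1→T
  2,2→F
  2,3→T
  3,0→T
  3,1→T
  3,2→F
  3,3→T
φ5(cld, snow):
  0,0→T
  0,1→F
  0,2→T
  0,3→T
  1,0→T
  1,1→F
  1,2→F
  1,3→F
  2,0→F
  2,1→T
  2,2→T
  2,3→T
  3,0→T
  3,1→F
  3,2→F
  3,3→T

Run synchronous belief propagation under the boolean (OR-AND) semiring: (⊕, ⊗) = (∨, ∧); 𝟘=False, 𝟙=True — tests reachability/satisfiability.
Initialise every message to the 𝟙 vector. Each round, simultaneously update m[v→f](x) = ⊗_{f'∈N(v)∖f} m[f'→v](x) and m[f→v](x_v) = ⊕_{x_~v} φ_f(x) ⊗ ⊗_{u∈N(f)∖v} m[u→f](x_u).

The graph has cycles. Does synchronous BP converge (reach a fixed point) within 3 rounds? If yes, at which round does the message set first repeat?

NOT CONVERGED within 3 rounds

init: all messages = 𝟙 over 4 values
r1 m[φ0→cld] = [T, T, T, T]
r1 m[φ0→wet] = [T, T, T, T]
r1 m[φ1→sprk] = [T, T, T, T]
r1 m[φ1→wet] = [T, T, T, T]
r1 m[φ2→snow] = [T, T, T, T]
r1 m[φ2→wet] = [T, T, T, T]
r1 m[φ3→sprk] = [T, T, T, T]
r1 m[φ3→snow] = [T, T, T, T]
r1 m[φ4→sprk] = [F, T, T, T]
r1 m[φ4→snow] = [T, T, T, T]
r1 m[φ5→cld] = [T, T, T, T]
r1 m[φ5→snow] = [T, T, T, T]
r1 m[cld→φ0] = [T, T, T, T]
r1 m[cld→φ5] = [T, T, T, T]
r1 m[sprk→φ1] = [T, T, T, T]
r1 m[sprk→φ3] = [T, T, T, T]
r1 m[sprk→φ4] = [T, T, T, T]
r1 m[snow→φ2] = [T, T, T, T]
r1 m[snow→φ3] = [T, T, T, T]
r1 m[snow→φ4] = [T, T, T, T]
r1 m[snow→φ5] = [T, T, T, T]
r1 m[wet→φ0] = [T, T, T, T]
r1 m[wet→φ1] = [T, T, T, T]
r1 m[wet→φ2] = [T, T, T, T]
r2 m[φ0→cld] = [T, T, T, T]
r2 m[φ0→wet] = [T, T, T, T]
r2 m[φ1→sprk] = [T, T, T, T]
r2 m[φ1→wet] = [T, T, T, T]
r2 m[φ2→snow] = [T, T, T, T]
r2 m[φ2→wet] = [T, T, T, T]
r2 m[φ3→sprk] = [T, T, T, T]
r2 m[φ3→snow] = [T, T, T, T]
r2 m[φ4→sprk] = [F, T, T, T]
r2 m[φ4→snow] = [T, T, T, T]
r2 m[φ5→cld] = [T, T, T, T]
r2 m[φ5→snow] = [T, T, T, T]
r2 m[cld→φ0] = [T, T, T, T]
r2 m[cld→φ5] = [T, T, T, T]
r2 m[sprk→φ1] = [F, T, T, T]
r2 m[sprk→φ3] = [F, T, T, T]
r2 m[sprk→φ4] = [T, T, T, T]
r2 m[snow→φ2] = [T, T, T, T]
r2 m[snow→φ3] = [T, T, T, T]
r2 m[snow→φ4] = [T, T, T, T]
r2 m[snow→φ5] = [T, T, T, T]
r2 m[wet→φ0] = [T, T, T, T]
r2 m[wet→φ1] = [T, T, T, T]
r2 m[wet→φ2] = [T, T, T, T]
r3 m[φ0→cld] = [T, T, T, T]
r3 m[φ0→wet] = [T, T, T, T]
r3 m[φ1→sprk] = [T, T, T, T]
r3 m[φ1→wet] = [T, T, T, T]
r3 m[φ2→snow] = [T, T, T, T]
r3 m[φ2→wet] = [T, T, T, T]
r3 m[φ3→sprk] = [T, T, T, T]
r3 m[φ3→snow] = [T, F, T, T]
r3 m[φ4→sprk] = [F, T, T, T]
r3 m[φ4→snow] = [T, T, T, T]
r3 m[φ5→cld] = [T, T, T, T]
r3 m[φ5→snow] = [T, T, T, T]
r3 m[cld→φ0] = [T, T, T, T]
r3 m[cld→φ5] = [T, T, T, T]
r3 m[sprk→φ1] = [F, T, T, T]
r3 m[sprk→φ3] = [F, T, T, T]
r3 m[sprk→φ4] = [T, T, T, T]
r3 m[snow→φ2] = [T, T, T, T]
r3 m[snow→φ3] = [T, T, T, T]
r3 m[snow→φ4] = [T, T, T, T]
r3 m[snow→φ5] = [T, T, T, T]
r3 m[wet→φ0] = [T, T, T, T]
r3 m[wet→φ1] = [T, T, T, T]
r3 m[wet→φ2] = [T, T, T, T]
no fixed point within 3 rounds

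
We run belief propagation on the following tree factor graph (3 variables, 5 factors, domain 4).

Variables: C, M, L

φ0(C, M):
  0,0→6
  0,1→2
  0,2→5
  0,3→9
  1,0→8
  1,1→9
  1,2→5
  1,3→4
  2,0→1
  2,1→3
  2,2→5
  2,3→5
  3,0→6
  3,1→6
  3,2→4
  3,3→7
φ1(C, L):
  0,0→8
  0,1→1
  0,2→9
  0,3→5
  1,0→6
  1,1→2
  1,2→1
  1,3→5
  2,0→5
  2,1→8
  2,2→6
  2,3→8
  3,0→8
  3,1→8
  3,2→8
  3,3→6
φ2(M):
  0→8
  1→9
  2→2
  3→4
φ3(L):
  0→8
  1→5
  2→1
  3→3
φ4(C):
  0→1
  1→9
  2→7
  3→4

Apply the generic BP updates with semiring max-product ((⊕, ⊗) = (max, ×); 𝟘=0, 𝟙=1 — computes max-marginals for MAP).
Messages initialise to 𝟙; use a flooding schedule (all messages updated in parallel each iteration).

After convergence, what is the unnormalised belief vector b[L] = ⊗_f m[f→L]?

b[L] = [34992, 8640, 1728, 10935]

init: all messages = 𝟙 over 4 values
r1 m[φ0→C] = [9, 9, 5, 7]
r1 m[φ0→M] = [8, 9, 5, 9]
r1 m[φ1→C] = [9, 6, 8, 8]
r1 m[φ1→L] = [8, 8, 9, 8]
r1 m[φ2→M] = [8, 9, 2, 4]
r1 m[φ3→L] = [8, 5, 1, 3]
r1 m[φ4→C] = [1, 9, 7, 4]
r1 m[C→φ0] = [1, 1, 1, 1]
r1 m[C→φ1] = [1, 1, 1, 1]
r1 m[C→φ4] = [1, 1, 1, 1]
r1 m[M→φ0] = [1, 1, 1, 1]
r1 m[M→φ2] = [1, 1, 1, 1]
r1 m[L→φ1] = [1, 1, 1, 1]
r1 m[L→φ3] = [1, 1, 1, 1]
r2 m[φ0→C] = [9, 9, 5, 7]
r2 m[φ0→M] = [8, 9, 5, 9]
r2 m[φ1→C] = [9, 6, 8, 8]
r2 m[φ1→L] = [8, 8, 9, 8]
r2 m[φ2→M] = [8, 9, 2, 4]
r2 m[φ3→L] = [8, 5, 1, 3]
r2 m[φ4→C] = [1, 9, 7, 4]
r2 m[C→φ0] = [9, 54, 56, 32]
r2 m[C→φ1] = [9, 81, 35, 28]
r2 m[C→φ4] = [81, 54, 40, 56]
r2 m[M→φ0] = [8, 9, 2, 4]
r2 m[M→φ2] = [8, 9, 5, 9]
r2 m[L→φ1] = [8, 5, 1, 3]
r2 m[L→φ3] = [8, 8, 9, 8]
r3 m[φ0→C] = [48, 81, 27, 54]
r3 m[φ0→M] = [432, 486, 280, 280]
r3 m[φ1→C] = [64, 48, 40, 64]
r3 m[φ1→L] = [486, 280, 224, 405]
r3 m[φ2→M] = [8, 9, 2, 4]
r3 m[φ3→L] = [8, 5, 1, 3]
r3 m[φ4→C] = [1, 9, 7, 4]
r3 m[C→φ0] = [9, 54, 56, 32]
r3 m[C→φ1] = [9, 81, 35, 28]
r3 m[C→φ4] = [81, 54, 40, 56]
r3 m[M→φ0] = [8, 9, 2, 4]
r3 m[M→φ2] = [8, 9, 5, 9]
r3 m[L→φ1] = [8, 5, 1, 3]
r3 m[L→φ3] = [8, 8, 9, 8]
r4 m[φ0→C] = [48, 81, 27, 54]
r4 m[φ0→M] = [432, 486, 280, 280]
r4 m[φ1→C] = [64, 48, 40, 64]
r4 m[φ1→L] = [486, 280, 224, 405]
r4 m[φ2→M] = [8, 9, 2, 4]
r4 m[φ3→L] = [8, 5, 1, 3]
r4 m[φ4→C] = [1, 9, 7, 4]
r4 m[C→φ0] = [64, 432, 280, 256]
r4 m[C→φ1] = [48, 729, 189, 216]
r4 m[C→φ4] = [3072, 3888, 1080, 3456]
r4 m[M→φ0] = [8, 9, 2, 4]
r4 m[M→φ2] = [432, 486, 280, 280]
r4 m[L→φ1] = [8, 5, 1, 3]
r4 m[L→φ3] = [486, 280, 224, 405]
r5 m[φ0→C] = [48, 81, 27, 54]
r5 m[φ0→M] = [3456, 3888, 2160, 1792]
r5 m[φ1→C] = [64, 48, 40, 64]
r5 m[φ1→L] = [4374, 1728, 1728, 3645]
r5 m[φ2→M] = [8, 9, 2, 4]
r5 m[φ3→L] = [8, 5, 1, 3]
r5 m[φ4→C] = [1, 9, 7, 4]
r5 m[C→φ0] = [64, 432, 280, 256]
r5 m[C→φ1] = [48, 729, 189, 216]
r5 m[C→φ4] = [3072, 3888, 1080, 3456]
r5 m[M→φ0] = [8, 9, 2, 4]
r5 m[M→φ2] = [432, 486, 280, 280]
r5 m[L→φ1] = [8, 5, 1, 3]
r5 m[L→φ3] = [486, 280, 224, 405]
r6 m[φ0→C] = [48, 81, 27, 54]
r6 m[φ0→M] = [3456, 3888, 2160, 1792]
r6 m[φ1→C] = [64, 48, 40, 64]
r6 m[φ1→L] = [4374, 1728, 1728, 3645]
r6 m[φ2→M] = [8, 9, 2, 4]
r6 m[φ3→L] = [8, 5, 1, 3]
r6 m[φ4→C] = [1, 9, 7, 4]
r6 m[C→φ0] = [64, 432, 280, 256]
r6 m[C→φ1] = [48, 729, 189, 216]
r6 m[C→φ4] = [3072, 3888, 1080, 3456]
r6 m[M→φ0] = [8, 9, 2, 4]
r6 m[M→φ2] = [3456, 3888, 2160, 1792]
r6 m[L→φ1] = [8, 5, 1, 3]
r6 m[L→φ3] = [4374, 1728, 1728, 3645]
r7 m[φ0→C] = [48, 81, 27, 54]
r7 m[φ0→M] = [3456, 3888, 2160, 1792]
r7 m[φ1→C] = [64, 48, 40, 64]
r7 m[φ1→L] = [4374, 1728, 1728, 3645]
r7 m[φ2→M] = [8, 9, 2, 4]
r7 m[φ3→L] = [8, 5, 1, 3]
r7 m[φ4→C] = [1, 9, 7, 4]
r7 m[C→φ0] = [64, 432, 280, 256]
r7 m[C→φ1] = [48, 729, 189, 216]
r7 m[C→φ4] = [3072, 3888, 1080, 3456]
r7 m[M→φ0] = [8, 9, 2, 4]
r7 m[M→φ2] = [3456, 3888, 2160, 1792]
r7 m[L→φ1] = [8, 5, 1, 3]
r7 m[L→φ3] = [4374, 1728, 1728, 3645]
fixed point reached at round 7
b[L] = ⊗ incoming = [34992, 8640, 1728, 10935]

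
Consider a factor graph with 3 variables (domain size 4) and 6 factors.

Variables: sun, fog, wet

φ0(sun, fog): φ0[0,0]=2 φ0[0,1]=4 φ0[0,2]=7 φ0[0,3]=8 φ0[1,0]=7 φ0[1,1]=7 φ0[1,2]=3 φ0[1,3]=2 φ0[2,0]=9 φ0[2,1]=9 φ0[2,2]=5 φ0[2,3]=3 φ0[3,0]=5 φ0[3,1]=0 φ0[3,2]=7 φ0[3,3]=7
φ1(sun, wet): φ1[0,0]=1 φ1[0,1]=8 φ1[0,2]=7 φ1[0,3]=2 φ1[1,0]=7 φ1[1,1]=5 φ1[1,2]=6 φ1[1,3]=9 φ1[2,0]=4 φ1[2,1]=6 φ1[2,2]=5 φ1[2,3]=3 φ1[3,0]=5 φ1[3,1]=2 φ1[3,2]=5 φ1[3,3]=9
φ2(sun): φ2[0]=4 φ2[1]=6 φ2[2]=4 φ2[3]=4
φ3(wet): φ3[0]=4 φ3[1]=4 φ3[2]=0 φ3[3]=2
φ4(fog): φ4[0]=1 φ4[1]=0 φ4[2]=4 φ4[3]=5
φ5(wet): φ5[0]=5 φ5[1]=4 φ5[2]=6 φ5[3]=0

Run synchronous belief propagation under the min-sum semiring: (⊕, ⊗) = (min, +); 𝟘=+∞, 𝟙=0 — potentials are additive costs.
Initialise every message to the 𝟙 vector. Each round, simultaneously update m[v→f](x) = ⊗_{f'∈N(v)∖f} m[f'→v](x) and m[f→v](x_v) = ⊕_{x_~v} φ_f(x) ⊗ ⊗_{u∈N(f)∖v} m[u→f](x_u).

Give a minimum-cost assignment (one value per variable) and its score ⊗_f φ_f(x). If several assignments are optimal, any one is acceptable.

assignment: (sun=0, fog=0, wet=3); score = 11

init: all messages = 𝟙 over 4 values
r1 m[φ0→sun] = [2, 2, 3, 0]
r1 m[φ0→fog] = [2, 0, 3, 2]
r1 m[φ1→sun] = [1, 5, 3, 2]
r1 m[φ1→wet] = [1, 2, 5, 2]
r1 m[φ2→sun] = [4, 6, 4, 4]
r1 m[φ3→wet] = [4, 4, 0, 2]
r1 m[φ4→fog] = [1, 0, 4, 5]
r1 m[φ5→wet] = [5, 4, 6, 0]
r1 m[sun→φ0] = [0, 0, 0, 0]
r1 m[sun→φ1] = [0, 0, 0, 0]
r1 m[sun→φ2] = [0, 0, 0, 0]
r1 m[fog→φ0] = [0, 0, 0, 0]
r1 m[fog→φ4] = [0, 0, 0, 0]
r1 m[wet→φ1] = [0, 0, 0, 0]
r1 m[wet→φ3] = [0, 0, 0, 0]
r1 m[wet→φ5] = [0, 0, 0, 0]
r2 m[φ0→sun] = [2, 2, 3, 0]
r2 m[φ0→fog] = [2, 0, 3, 2]
r2 m[φ1→sun] = [1, 5, 3, 2]
r2 m[φ1→wet] = [1, 2, 5, 2]
r2 m[φ2→sun] = [4, 6, 4, 4]
r2 m[φ3→wet] = [4, 4, 0, 2]
r2 m[φ4→fog] = [1, 0, 4, 5]
r2 m[φ5→wet] = [5, 4, 6, 0]
r2 m[sun→φ0] = [5, 11, 7, 6]
r2 m[sun→φ1] = [6, 8, 7, 4]
r2 m[sun→φ2] = [3, 7, 6, 2]
r2 m[fog→φ0] = [1, 0, 4, 5]
r2 m[fog→φ4] = [2, 0, 3, 2]
r2 m[wet→φ1] = [9, 8, 6, 2]
r2 m[wet→φ3] = [6, 6, 11, 2]
r2 m[wet→φ5] = [5, 6, 5, 4]
r3 m[φ0→sun] = [3, 7, 8, 0]
r3 m[φ0→fog] = [7, 6, 12, 10]
r3 m[φ1→sun] = [4, 11, 5, 10]
r3 m[φ1→wet] = [7, 6, 9, 8]
r3 m[φ2→sun] = [4, 6, 4, 4]
r3 m[φ3→wet] = [4, 4, 0, 2]
r3 m[φ4→fog] = [1, 0, 4, 5]
r3 m[φ5→wet] = [5, 4, 6, 0]
r3 m[sun→φ0] = [5, 11, 7, 6]
r3 m[sun→φ1] = [6, 8, 7, 4]
r3 m[sun→φ2] = [3, 7, 6, 2]
r3 m[fog→φ0] = [1, 0, 4, 5]
r3 m[fog→φ4] = [2, 0, 3, 2]
r3 m[wet→φ1] = [9, 8, 6, 2]
r3 m[wet→φ3] = [6, 6, 11, 2]
r3 m[wet→φ5] = [5, 6, 5, 4]
r4 m[φ0→sun] = [3, 7, 8, 0]
r4 m[φ0→fog] = [7, 6, 12, 10]
r4 m[φ1→sun] = [4, 11, 5, 10]
r4 m[φ1→wet] = [7, 6, 9, 8]
r4 m[φ2→sun] = [4, 6, 4, 4]
r4 m[φ3→wet] = [4, 4, 0, 2]
r4 m[φ4→fog] = [1, 0, 4, 5]
r4 m[φ5→wet] = [5, 4, 6, 0]
r4 m[sun→φ0] = [8, 17, 9, 14]
r4 m[sun→φ1] = [7, 13, 12, 4]
r4 m[sun→φ2] = [7, 18, 13, 10]
r4 m[fog→φ0] = [1, 0, 4, 5]
r4 m[fog→φ4] = [7, 6, 12, 10]
r4 m[wet→φ1] = [9, 8, 6, 2]
r4 m[wet→φ3] = [12, 10, 15, 8]
r4 m[wet→φ5] = [11, 10, 9, 10]
r5 m[φ0→sun] = [3, 7, 8, 0]
r5 m[φ0→fog] = [10, 12, 14, 12]
r5 m[φ1→sun] = [4, 11, 5, 10]
r5 m[φ1→wet] = [8, 6, 9, 9]
r5 m[φ2→sun] = [4, 6, 4, 4]
r5 m[φ3→wet] = [4, 4, 0, 2]
r5 m[φ4→fog] = [1, 0, 4, 5]
r5 m[φ5→wet] = [5, 4, 6, 0]
r5 m[sun→φ0] = [8, 17, 9, 14]
r5 m[sun→φ1] = [7, 13, 12, 4]
r5 m[sun→φ2] = [7, 18, 13, 10]
r5 m[fog→φ0] = [1, 0, 4, 5]
r5 m[fog→φ4] = [7, 6, 12, 10]
r5 m[wet→φ1] = [9, 8, 6, 2]
r5 m[wet→φ3] = [12, 10, 15, 8]
r5 m[wet→φ5] = [11, 10, 9, 10]
r6 m[φ0→sun] = [3, 7, 8, 0]
r6 m[φ0→fog] = [10, 12, 14, 12]
r6 m[φ1→sun] = [4, 11, 5, 10]
r6 m[φ1→wet] = [8, 6, 9, 9]
r6 m[φ2→sun] = [4, 6, 4, 4]
r6 m[φ3→wet] = [4, 4, 0, 2]
r6 m[φ4→fog] = [1, 0, 4, 5]
r6 m[φ5→wet] = [5, 4, 6, 0]
r6 m[sun→φ0] = [8, 17, 9, 14]
r6 m[sun→φ1] = [7, 13, 12, 4]
r6 m[sun→φ2] = [7, 18, 13, 10]
r6 m[fog→φ0] = [1, 0, 4, 5]
r6 m[fog→φ4] = [10, 12, 14, 12]
r6 m[wet→φ1] = [9, 8, 6, 2]
r6 m[wet→φ3] = [13, 10, 15, 9]
r6 m[wet→φ5] = [12, 10, 9, 11]
r7 m[φ0→sun] = [3, 7, 8, 0]
r7 m[φ0→fog] = [10, 12, 14, 12]
r7 m[φ1→sun] = [4, 11, 5, 10]
r7 m[φ1→wet] = [8, 6, 9, 9]
r7 m[φ2→sun] = [4, 6, 4, 4]
r7 m[φ3→wet] = [4, 4, 0, 2]
r7 m[φ4→fog] = [1, 0, 4, 5]
r7 m[φ5→wet] = [5, 4, 6, 0]
r7 m[sun→φ0] = [8, 17, 9, 14]
r7 m[sun→φ1] = [7, 13, 12, 4]
r7 m[sun→φ2] = [7, 18, 13, 10]
r7 m[fog→φ0] = [1, 0, 4, 5]
r7 m[fog→φ4] = [10, 12, 14, 12]
r7 m[wet→φ1] = [9, 8, 6, 2]
r7 m[wet→φ3] = [13, 10, 15, 9]
r7 m[wet→φ5] = [12, 10, 9, 11]
fixed point reached at round 7
traceback from sun: (sun=0, fog=0, wet=3), score=11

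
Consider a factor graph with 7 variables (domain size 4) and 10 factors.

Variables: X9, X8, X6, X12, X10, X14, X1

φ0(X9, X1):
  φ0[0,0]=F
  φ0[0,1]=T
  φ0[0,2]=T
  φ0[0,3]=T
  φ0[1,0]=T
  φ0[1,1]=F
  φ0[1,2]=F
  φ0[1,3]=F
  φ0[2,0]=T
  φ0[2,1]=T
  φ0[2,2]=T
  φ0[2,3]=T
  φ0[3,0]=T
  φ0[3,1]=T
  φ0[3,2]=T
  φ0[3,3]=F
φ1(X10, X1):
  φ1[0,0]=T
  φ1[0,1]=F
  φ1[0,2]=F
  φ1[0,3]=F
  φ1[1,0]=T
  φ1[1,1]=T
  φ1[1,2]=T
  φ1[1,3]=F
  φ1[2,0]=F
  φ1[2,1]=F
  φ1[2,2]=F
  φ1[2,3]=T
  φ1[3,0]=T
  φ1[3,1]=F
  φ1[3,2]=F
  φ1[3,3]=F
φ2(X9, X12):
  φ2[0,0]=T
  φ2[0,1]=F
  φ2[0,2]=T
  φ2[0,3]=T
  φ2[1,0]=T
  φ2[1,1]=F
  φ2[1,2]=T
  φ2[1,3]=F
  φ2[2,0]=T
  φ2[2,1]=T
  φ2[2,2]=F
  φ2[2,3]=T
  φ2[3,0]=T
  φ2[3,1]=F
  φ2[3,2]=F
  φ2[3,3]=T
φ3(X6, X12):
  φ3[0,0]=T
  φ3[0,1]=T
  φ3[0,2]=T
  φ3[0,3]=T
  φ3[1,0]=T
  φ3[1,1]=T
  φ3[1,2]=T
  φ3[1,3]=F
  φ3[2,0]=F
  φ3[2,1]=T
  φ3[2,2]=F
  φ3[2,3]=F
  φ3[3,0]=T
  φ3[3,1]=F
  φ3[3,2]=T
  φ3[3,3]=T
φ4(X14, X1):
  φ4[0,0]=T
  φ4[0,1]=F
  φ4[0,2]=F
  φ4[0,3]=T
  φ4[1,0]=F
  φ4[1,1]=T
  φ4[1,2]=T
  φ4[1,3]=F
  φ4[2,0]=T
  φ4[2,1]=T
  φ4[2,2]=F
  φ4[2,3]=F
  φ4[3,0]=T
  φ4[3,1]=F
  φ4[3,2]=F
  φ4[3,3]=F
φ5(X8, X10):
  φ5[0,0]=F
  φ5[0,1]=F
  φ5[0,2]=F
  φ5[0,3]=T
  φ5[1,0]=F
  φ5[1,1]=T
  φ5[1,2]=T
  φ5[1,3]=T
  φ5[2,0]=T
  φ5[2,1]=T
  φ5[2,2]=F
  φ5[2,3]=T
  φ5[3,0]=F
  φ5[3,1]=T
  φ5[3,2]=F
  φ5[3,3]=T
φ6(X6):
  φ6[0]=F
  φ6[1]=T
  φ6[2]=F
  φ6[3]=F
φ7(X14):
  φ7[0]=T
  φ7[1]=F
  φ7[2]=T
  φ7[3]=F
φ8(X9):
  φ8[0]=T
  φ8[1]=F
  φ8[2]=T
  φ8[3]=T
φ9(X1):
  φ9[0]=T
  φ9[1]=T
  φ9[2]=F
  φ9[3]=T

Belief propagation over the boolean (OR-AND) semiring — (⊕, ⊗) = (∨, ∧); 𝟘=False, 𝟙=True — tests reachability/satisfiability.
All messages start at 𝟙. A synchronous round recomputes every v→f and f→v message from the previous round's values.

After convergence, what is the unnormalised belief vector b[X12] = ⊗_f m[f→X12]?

b[X12] = [T, T, T, F]

init: all messages = 𝟙 over 4 values
r1 m[φ0→X9] = [T, T, T, T]
r1 m[φ0→X1] = [T, T, T, T]
r1 m[φ1→X10] = [T, T, T, T]
r1 m[φ1→X1] = [T, T, T, T]
r1 m[φ2→X9] = [T, T, T, T]
r1 m[φ2→X12] = [T, T, T, T]
r1 m[φ3→X6] = [T, T, T, T]
r1 m[φ3→X12] = [T, T, T, T]
r1 m[φ4→X14] = [T, T, T, T]
r1 m[φ4→X1] = [T, T, T, T]
r1 m[φ5→X8] = [T, T, T, T]
r1 m[φ5→X10] = [T, T, T, T]
r1 m[φ6→X6] = [F, T, F, F]
r1 m[φ7→X14] = [T, F, T, F]
r1 m[φ8→X9] = [T, F, T, T]
r1 m[φ9→X1] = [T, T, F, T]
r1 m[X9→φ0] = [T, T, T, T]
r1 m[X9→φ2] = [T, T, T, T]
r1 m[X9→φ8] = [T, T, T, T]
r1 m[X8→φ5] = [T, T, T, T]
r1 m[X6→φ3] = [T, T, T, T]
r1 m[X6→φ6] = [T, T, T, T]
r1 m[X12→φ2] = [T, T, T, T]
r1 m[X12→φ3] = [T, T, T, T]
r1 m[X10→φ1] = [T, T, T, T]
r1 m[X10→φ5] = [T, T, T, T]
r1 m[X14→φ4] = [T, T, T, T]
r1 m[X14→φ7] = [T, T, T, T]
r1 m[X1→φ0] = [T, T, T, T]
r1 m[X1→φ1] = [T, T, T, T]
r1 m[X1→φ4] = [T, T, T, T]
r1 m[X1→φ9] = [T, T, T, T]
r2 m[φ0→X9] = [T, T, T, T]
r2 m[φ0→X1] = [T, T, T, T]
r2 m[φ1→X10] = [T, T, T, T]
r2 m[φ1→X1] = [T, T, T, T]
r2 m[φ2→X9] = [T, T, T, T]
r2 m[φ2→X12] = [T, T, T, T]
r2 m[φ3→X6] = [T, T, T, T]
r2 m[φ3→X12] = [T, T, T, T]
r2 m[φ4→X14] = [T, T, T, T]
r2 m[φ4→X1] = [T, T, T, T]
r2 m[φ5→X8] = [T, T, T, T]
r2 m[φ5→X10] = [T, T, T, T]
r2 m[φ6→X6] = [F, T, F, F]
r2 m[φ7→X14] = [T, F, T, F]
r2 m[φ8→X9] = [T, F, T, T]
r2 m[φ9→X1] = [T, T, F, T]
r2 m[X9→φ0] = [T, F, T, T]
r2 m[X9→φ2] = [T, F, T, T]
r2 m[X9→φ8] = [T, T, T, T]
r2 m[X8→φ5] = [T, T, T, T]
r2 m[X6→φ3] = [F, T, F, F]
r2 m[X6→φ6] = [T, T, T, T]
r2 m[X12→φ2] = [T, T, T, T]
r2 m[X12→φ3] = [T, T, T, T]
r2 m[X10→φ1] = [T, T, T, T]
r2 m[X10→φ5] = [T, T, T, T]
r2 m[X14→φ4] = [T, F, T, F]
r2 m[X14→φ7] = [T, T, T, T]
r2 m[X1→φ0] = [T, T, F, T]
r2 m[X1→φ1] = [T, T, F, T]
r2 m[X1→φ4] = [T, T, F, T]
r2 m[X1→φ9] = [T, T, T, T]
r3 m[φ0→X9] = [T, T, T, T]
r3 m[φ0→X1] = [T, T, T, T]
r3 m[φ1→X10] = [T, T, T, T]
r3 m[φ1→X1] = [T, T, T, T]
r3 m[φ2→X9] = [T, T, T, T]
r3 m[φ2→X12] = [T, T, T, T]
r3 m[φ3→X6] = [T, T, T, T]
r3 m[φ3→X12] = [T, T, T, F]
r3 m[φ4→X14] = [T, T, T, T]
r3 m[φ4→X1] = [T, T, F, T]
r3 m[φ5→X8] = [T, T, T, T]
r3 m[φ5→X10] = [T, T, T, T]
r3 m[φ6→X6] = [F, T, F, F]
r3 m[φ7→X14] = [T, F, T, F]
r3 m[φ8→X9] = [T, F, T, T]
r3 m[φ9→X1] = [T, T, F, T]
r3 m[X9→φ0] = [T, F, T, T]
r3 m[X9→φ2] = [T, F, T, T]
r3 m[X9→φ8] = [T, T, T, T]
r3 m[X8→φ5] = [T, T, T, T]
r3 m[X6→φ3] = [F, T, F, F]
r3 m[X6→φ6] = [T, T, T, T]
r3 m[X12→φ2] = [T, T, T, T]
r3 m[X12→φ3] = [T, T, T, T]
r3 m[X10→φ1] = [T, T, T, T]
r3 m[X10→φ5] = [T, T, T, T]
r3 m[X14→φ4] = [T, F, T, F]
r3 m[X14→φ7] = [T, T, T, T]
r3 m[X1→φ0] = [T, T, F, T]
r3 m[X1→φ1] = [T, T, F, T]
r3 m[X1→φ4] = [T, T, F, T]
r3 m[X1→φ9] = [T, T, T, T]
r4 m[φ0→X9] = [T, T, T, T]
r4 m[φ0→X1] = [T, T, T, T]
r4 m[φ1→X10] = [T, T, T, T]
r4 m[φ1→X1] = [T, T, T, T]
r4 m[φ2→X9] = [T, T, T, T]
r4 m[φ2→X12] = [T, T, T, T]
r4 m[φ3→X6] = [T, T, T, T]
r4 m[φ3→X12] = [T, T, T, F]
r4 m[φ4→X14] = [T, T, T, T]
r4 m[φ4→X1] = [T, T, F, T]
r4 m[φ5→X8] = [T, T, T, T]
r4 m[φ5→X10] = [T, T, T, T]
r4 m[φ6→X6] = [F, T, F, F]
r4 m[φ7→X14] = [T, F, T, F]
r4 m[φ8→X9] = [T, F, T, T]
r4 m[φ9→X1] = [T, T, F, T]
r4 m[X9→φ0] = [T, F, T, T]
r4 m[X9→φ2] = [T, F, T, T]
r4 m[X9→φ8] = [T, T, T, T]
r4 m[X8→φ5] = [T, T, T, T]
r4 m[X6→φ3] = [F, T, F, F]
r4 m[X6→φ6] = [T, T, T, T]
r4 m[X12→φ2] = [T, T, T, F]
r4 m[X12→φ3] = [T, T, T, T]
r4 m[X10→φ1] = [T, T, T, T]
r4 m[X10→φ5] = [T, T, T, T]
r4 m[X14→φ4] = [T, F, T, F]
r4 m[X14→φ7] = [T, T, T, T]
r4 m[X1→φ0] = [T, T, F, T]
r4 m[X1→φ1] = [T, T, F, T]
r4 m[X1→φ4] = [T, T, F, T]
r4 m[X1→φ9] = [T, T, F, T]
r5 m[φ0→X9] = [T, T, T, T]
r5 m[φ0→X1] = [T, T, T, T]
r5 m[φ1→X10] = [T, T, T, T]
r5 m[φ1→X1] = [T, T, T, T]
r5 m[φ2→X9] = [T, T, T, T]
r5 m[φ2→X12] = [T, T, T, T]
r5 m[φ3→X6] = [T, T, T, T]
r5 m[φ3→X12] = [T, T, T, F]
r5 m[φ4→X14] = [T, T, T, T]
r5 m[φ4→X1] = [T, T, F, T]
r5 m[φ5→X8] = [T, T, T, T]
r5 m[φ5→X10] = [T, T, T, T]
r5 m[φ6→X6] = [F, T, F, F]
r5 m[φ7→X14] = [T, F, T, F]
r5 m[φ8→X9] = [T, F, T, T]
r5 m[φ9→X1] = [T, T, F, T]
r5 m[X9→φ0] = [T, F, T, T]
r5 m[X9→φ2] = [T, F, T, T]
r5 m[X9→φ8] = [T, T, T, T]
r5 m[X8→φ5] = [T, T, T, T]
r5 m[X6→φ3] = [F, T, F, F]
r5 m[X6→φ6] = [T, T, T, T]
r5 m[X12→φ2] = [T, T, T, F]
r5 m[X12→φ3] = [T, T, T, T]
r5 m[X10→φ1] = [T, T, T, T]
r5 m[X10→φ5] = [T, T, T, T]
r5 m[X14→φ4] = [T, F, T, F]
r5 m[X14→φ7] = [T, T, T, T]
r5 m[X1→φ0] = [T, T, F, T]
r5 m[X1→φ1] = [T, T, F, T]
r5 m[X1→φ4] = [T, T, F, T]
r5 m[X1→φ9] = [T, T, F, T]
fixed point reached at round 5
b[X12] = ⊗ incoming = [T, T, T, F]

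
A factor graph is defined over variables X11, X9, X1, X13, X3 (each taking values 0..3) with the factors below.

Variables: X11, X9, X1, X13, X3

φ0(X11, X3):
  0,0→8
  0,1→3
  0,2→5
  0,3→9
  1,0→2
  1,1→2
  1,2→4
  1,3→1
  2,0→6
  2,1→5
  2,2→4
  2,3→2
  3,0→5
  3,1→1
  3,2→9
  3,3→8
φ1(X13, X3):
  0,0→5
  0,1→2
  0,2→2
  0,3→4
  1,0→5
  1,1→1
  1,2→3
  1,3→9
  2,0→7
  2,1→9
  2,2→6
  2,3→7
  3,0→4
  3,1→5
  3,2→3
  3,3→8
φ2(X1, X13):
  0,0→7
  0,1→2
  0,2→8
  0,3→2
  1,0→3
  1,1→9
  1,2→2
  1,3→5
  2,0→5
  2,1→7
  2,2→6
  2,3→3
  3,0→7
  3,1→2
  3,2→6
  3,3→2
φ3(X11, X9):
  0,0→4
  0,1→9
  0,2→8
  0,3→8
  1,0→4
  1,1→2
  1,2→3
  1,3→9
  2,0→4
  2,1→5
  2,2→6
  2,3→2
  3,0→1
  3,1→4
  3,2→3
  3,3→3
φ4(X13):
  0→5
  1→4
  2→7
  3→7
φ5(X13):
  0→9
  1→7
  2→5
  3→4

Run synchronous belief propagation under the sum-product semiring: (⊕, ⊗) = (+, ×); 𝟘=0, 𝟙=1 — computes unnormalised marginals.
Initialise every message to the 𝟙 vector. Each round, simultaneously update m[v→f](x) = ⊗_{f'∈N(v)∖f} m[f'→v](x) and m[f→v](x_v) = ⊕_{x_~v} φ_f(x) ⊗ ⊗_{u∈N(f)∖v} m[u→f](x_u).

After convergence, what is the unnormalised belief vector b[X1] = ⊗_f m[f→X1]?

b[X1] = [5169045, 4162375, 5215945, 4465055]

init: all messages = 𝟙 over 4 values
r1 m[φ0→X11] = [25, 9, 17, 23]
r1 m[φ0→X3] = [21, 11, 22, 20]
r1 m[φ1→X13] = [13, 18, 29, 20]
r1 m[φ1→X3] = [21, 17, 14, 28]
r1 m[φ2→X1] = [19, 19, 21, 17]
r1 m[φ2→X13] = [22, 20, 22, 12]
r1 m[φ3→X11] = [29, 18, 17, 11]
r1 m[φ3→X9] = [13, 20, 20, 22]
r1 m[φ4→X13] = [5, 4, 7, 7]
r1 m[φ5→X13] = [9, 7, 5, 4]
r1 m[X11→φ0] = [1, 1, 1, 1]
r1 m[X11→φ3] = [1, 1, 1, 1]
r1 m[X9→φ3] = [1, 1, 1, 1]
r1 m[X1→φ2] = [1, 1, 1, 1]
r1 m[X13→φ1] = [1, 1, 1, 1]
r1 m[X13→φ2] = [1, 1, 1, 1]
r1 m[X13→φ4] = [1, 1, 1, 1]
r1 m[X13→φ5] = [1, 1, 1, 1]
r1 m[X3→φ0] = [1, 1, 1, 1]
r1 m[X3→φ1] = [1, 1, 1, 1]
r2 m[φ0→X11] = [25, 9, 17, 23]
r2 m[φ0→X3] = [21, 11, 22, 20]
r2 m[φ1→X13] = [13, 18, 29, 20]
r2 m[φ1→X3] = [21, 17, 14, 28]
r2 m[φ2→X1] = [19, 19, 21, 17]
r2 m[φ2→X13] = [22, 20, 22, 12]
r2 m[φ3→X11] = [29, 18, 17, 11]
r2 m[φ3→X9] = [13, 20, 20, 22]
r2 m[φ4→X13] = [5, 4, 7, 7]
r2 m[φ5→X13] = [9, 7, 5, 4]
r2 m[X11→φ0] = [29, 18, 17, 11]
r2 m[X11→φ3] = [25, 9, 17, 23]
r2 m[X9→φ3] = [1, 1, 1, 1]
r2 m[X1→φ2] = [1, 1, 1, 1]
r2 m[X13→φ1] = [990, 560, 770, 336]
r2 m[X13→φ2] = [585, 504, 1015, 560]
r2 m[X13→φ4] = [2574, 2520, 3190, 960]
r2 m[X13→φ5] = [1430, 1440, 4466, 1680]
r2 m[X3→φ0] = [21, 17, 14, 28]
r2 m[X3→φ1] = [21, 11, 22, 20]
r3 m[φ0→X11] = [541, 160, 323, 472]
r3 m[φ0→X3] = [425, 219, 384, 401]
r3 m[φ1→X13] = [251, 362, 518, 365]
r3 m[φ1→X3] = [14484, 11150, 9288, 17078]
r3 m[φ2→X1] = [14343, 11121, 14223, 12313]
r3 m[φ2→X13] = [22, 20, 22, 12]
r3 m[φ3→X11] = [29, 18, 17, 11]
r3 m[φ3→X9] = [227, 420, 398, 384]
r3 m[φ4→X13] = [5, 4, 7, 7]
r3 m[φ5→X13] = [9, 7, 5, 4]
r3 m[X11→φ0] = [29, 18, 17, 11]
r3 m[X11→φ3] = [25, 9, 17, 23]
r3 m[X9→φ3] = [1, 1, 1, 1]
r3 m[X1→φ2] = [1, 1, 1, 1]
r3 m[X13→φ1] = [990, 560, 770, 336]
r3 m[X13→φ2] = [585, 504, 1015, 560]
r3 m[X13→φ4] = [2574, 2520, 3190, 960]
r3 m[X13→φ5] = [1430, 1440, 4466, 1680]
r3 m[X3→φ0] = [21, 17, 14, 28]
r3 m[X3→φ1] = [21, 11, 22, 20]
r4 m[φ0→X11] = [541, 160, 323, 472]
r4 m[φ0→X3] = [425, 219, 384, 401]
r4 m[φ1→X13] = [251, 362, 518, 365]
r4 m[φ1→X3] = [14484, 11150, 9288, 17078]
r4 m[φ2→X1] = [14343, 11121, 14223, 12313]
r4 m[φ2→X13] = [22, 20, 22, 12]
r4 m[φ3→X11] = [29, 18, 17, 11]
r4 m[φ3→X9] = [227, 420, 398, 384]
r4 m[φ4→X13] = [5, 4, 7, 7]
r4 m[φ5→X13] = [9, 7, 5, 4]
r4 m[X11→φ0] = [29, 18, 17, 11]
r4 m[X11→φ3] = [541, 160, 323, 472]
r4 m[X9→φ3] = [1, 1, 1, 1]
r4 m[X1→φ2] = [1, 1, 1, 1]
r4 m[X13→φ1] = [990, 560, 770, 336]
r4 m[X13→φ2] = [11295, 10136, 18130, 10220]
r4 m[X13→φ4] = [49698, 50680, 56980, 17520]
r4 m[X13→φ5] = [27610, 28960, 79772, 30660]
r4 m[X3→φ0] = [14484, 11150, 9288, 17078]
r4 m[X3→φ1] = [425, 219, 384, 401]
r5 m[φ0→X11] = [349464, 105498, 213962, 303786]
r5 m[φ0→X3] = [425, 219, 384, 401]
r5 m[φ1→X13] = [4935, 7105, 10057, 7155]
r5 m[φ1→X3] = [14484, 11150, 9288, 17078]
r5 m[φ2→X1] = [264817, 212469, 266867, 228557]
r5 m[φ2→X13] = [22, 20, 22, 12]
r5 m[φ3→X11] = [29, 18, 17, 11]
r5 m[φ3→X9] = [4568, 8692, 8162, 7830]
r5 m[φ4→X13] = [5, 4, 7, 7]
r5 m[φ5→X13] = [9, 7, 5, 4]
r5 m[X11→φ0] = [29, 18, 17, 11]
r5 m[X11→φ3] = [541, 160, 323, 472]
r5 m[X9→φ3] = [1, 1, 1, 1]
r5 m[X1→φ2] = [1, 1, 1, 1]
r5 m[X13→φ1] = [990, 560, 770, 336]
r5 m[X13→φ2] = [11295, 10136, 18130, 10220]
r5 m[X13→φ4] = [49698, 50680, 56980, 17520]
r5 m[X13→φ5] = [27610, 28960, 79772, 30660]
r5 m[X3→φ0] = [14484, 11150, 9288, 17078]
r5 m[X3→φ1] = [425, 219, 384, 401]
r6 m[φ0→X11] = [349464, 105498, 213962, 303786]
r6 m[φ0→X3] = [425, 219, 384, 401]
r6 m[φ1→X13] = [4935, 7105, 10057, 7155]
r6 m[φ1→X3] = [14484, 11150, 9288, 17078]
r6 m[φ2→X1] = [264817, 212469, 266867, 228557]
r6 m[φ2→X13] = [22, 20, 22, 12]
r6 m[φ3→X11] = [29, 18, 17, 11]
r6 m[φ3→X9] = [4568, 8692, 8162, 7830]
r6 m[φ4→X13] = [5, 4, 7, 7]
r6 m[φ5→X13] = [9, 7, 5, 4]
r6 m[X11→φ0] = [29, 18, 17, 11]
r6 m[X11→φ3] = [349464, 105498, 213962, 303786]
r6 m[X9→φ3] = [1, 1, 1, 1]
r6 m[X1→φ2] = [1, 1, 1, 1]
r6 m[X13→φ1] = [990, 560, 770, 336]
r6 m[X13→φ2] = [222075, 198940, 351995, 200340]
r6 m[X13→φ4] = [977130, 994700, 1106270, 343440]
r6 m[X13→φ5] = [542850, 568400, 1548778, 601020]
r6 m[X3→φ0] = [14484, 11150, 9288, 17078]
r6 m[X3→φ1] = [425, 219, 384, 401]
r7 m[φ0→X11] = [349464, 105498, 213962, 303786]
r7 m[φ0→X3] = [425, 219, 384, 401]
r7 m[φ1→X13] = [4935, 7105, 10057, 7155]
r7 m[φ1→X3] = [14484, 11150, 9288, 17078]
r7 m[φ2→X1] = [5169045, 4162375, 5215945, 4465055]
r7 m[φ2→X13] = [22, 20, 22, 12]
r7 m[φ3→X11] = [29, 18, 17, 11]
r7 m[φ3→X9] = [2979482, 5641126, 5307336, 5084476]
r7 m[φ4→X13] = [5, 4, 7, 7]
r7 m[φ5→X13] = [9, 7, 5, 4]
r7 m[X11→φ0] = [29, 18, 17, 11]
r7 m[X11→φ3] = [349464, 105498, 213962, 303786]
r7 m[X9→φ3] = [1, 1, 1, 1]
r7 m[X1→φ2] = [1, 1, 1, 1]
r7 m[X13→φ1] = [990, 560, 770, 336]
r7 m[X13→φ2] = [222075, 198940, 351995, 200340]
r7 m[X13→φ4] = [977130, 994700, 1106270, 343440]
r7 m[X13→φ5] = [542850, 568400, 1548778, 601020]
r7 m[X3→φ0] = [14484, 11150, 9288, 17078]
r7 m[X3→φ1] = [425, 219, 384, 401]
r8 m[φ0→X11] = [349464, 105498, 213962, 303786]
r8 m[φ0→X3] = [425, 219, 384, 401]
r8 m[φ1→X13] = [4935, 7105, 10057, 7155]
r8 m[φ1→X3] = [14484, 11150, 9288, 17078]
r8 m[φ2→X1] = [5169045, 4162375, 5215945, 4465055]
r8 m[φ2→X13] = [22, 20, 22, 12]
r8 m[φ3→X11] = [29, 18, 17, 11]
r8 m[φ3→X9] = [2979482, 5641126, 5307336, 5084476]
r8 m[φ4→X13] = [5, 4, 7, 7]
r8 m[φ5→X13] = [9, 7, 5, 4]
r8 m[X11→φ0] = [29, 18, 17, 11]
r8 m[X11→φ3] = [349464, 105498, 213962, 303786]
r8 m[X9→φ3] = [1, 1, 1, 1]
r8 m[X1→φ2] = [1, 1, 1, 1]
r8 m[X13→φ1] = [990, 560, 770, 336]
r8 m[X13→φ2] = [222075, 198940, 351995, 200340]
r8 m[X13→φ4] = [977130, 994700, 1106270, 343440]
r8 m[X13→φ5] = [542850, 568400, 1548778, 601020]
r8 m[X3→φ0] = [14484, 11150, 9288, 17078]
r8 m[X3→φ1] = [425, 219, 384, 401]
fixed point reached at round 8
b[X1] = ⊗ incoming = [5169045, 4162375, 5215945, 4465055]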